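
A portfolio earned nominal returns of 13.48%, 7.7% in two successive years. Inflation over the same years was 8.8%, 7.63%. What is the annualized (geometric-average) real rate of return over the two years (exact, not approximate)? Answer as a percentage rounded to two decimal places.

Nominal growth factor = 1.1348 × 1.0770 = 1.22217960
Price-level growth factor = 1.0880 × 1.0763 = 1.17101440
Real growth factor = 1.22217960 / 1.17101440 = 1.04369306
Annualized real rate = 1.04369306^(1/2) − 1 = 2.1613% → 2.16%.

2.16%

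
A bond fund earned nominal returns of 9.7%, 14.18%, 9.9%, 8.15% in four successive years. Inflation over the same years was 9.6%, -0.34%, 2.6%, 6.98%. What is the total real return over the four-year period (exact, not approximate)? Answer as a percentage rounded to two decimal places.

Compound the nominal returns: 1.0970 × 1.1418 × 1.0990 × 1.0815 = 1.488747.
Compound inflation: 1.0960 × 0.9966 × 1.0260 × 1.0698 = 1.198896.
Deflate: 1.488747 / 1.198896 = 1.241765.
Total real return = 1.241765 − 1 → 24.18%.

24.18%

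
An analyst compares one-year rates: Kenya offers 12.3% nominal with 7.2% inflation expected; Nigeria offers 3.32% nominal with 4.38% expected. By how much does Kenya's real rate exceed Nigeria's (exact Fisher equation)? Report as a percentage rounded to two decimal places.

Kenya: (1 + 0.1230)/(1 + 0.0720) − 1 = 4.7575%
Nigeria: (1 + 0.0332)/(1 + 0.0438) − 1 = -1.0155%
Differential = 4.7575% − (-1.0155%) = 5.7730% → 5.77%.

5.77%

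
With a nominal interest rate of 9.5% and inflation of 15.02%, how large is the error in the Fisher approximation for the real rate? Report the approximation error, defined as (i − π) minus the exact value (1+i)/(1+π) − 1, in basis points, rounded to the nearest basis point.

-72 basis points

Approximate: r ≈ 9.500% − 15.020% = -5.5200%
Exact: (1 + 0.0950)/(1 + 0.1502) − 1 = -4.7992%
Error = -5.5200% − (-4.7992%) = -0.7208% → -72 basis points.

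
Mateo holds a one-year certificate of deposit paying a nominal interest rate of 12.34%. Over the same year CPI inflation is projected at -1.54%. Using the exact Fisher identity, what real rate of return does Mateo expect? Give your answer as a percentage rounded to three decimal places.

1 + r = 1.12340 / 0.98460 = 1.140971
r = 1.140971 − 1 = 14.0971%, i.e. 14.097%.

14.097%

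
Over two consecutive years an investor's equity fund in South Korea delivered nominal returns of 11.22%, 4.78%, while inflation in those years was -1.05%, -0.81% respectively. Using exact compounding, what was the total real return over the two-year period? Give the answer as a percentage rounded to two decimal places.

18.73%

Nominal growth factor = 1.1122 × 1.0478 = 1.165363
Price-level growth factor = 0.9895 × 0.9919 = 0.981485
Real growth factor = 1.165363 / 0.981485 = 1.187347
Total real return = 1.187347 − 1 → 18.73%.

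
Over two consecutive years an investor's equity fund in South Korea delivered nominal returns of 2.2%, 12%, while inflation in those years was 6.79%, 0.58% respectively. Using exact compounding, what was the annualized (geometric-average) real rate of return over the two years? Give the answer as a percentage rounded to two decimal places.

Compound the nominal returns: 1.0220 × 1.1200 = 1.14464000.
Compound inflation: 1.0679 × 1.0058 = 1.07409382.
Deflate: 1.14464000 / 1.07409382 = 1.06567972.
Annualized real rate = 1.06567972^(1/2) − 1 = 3.2318% → 3.23%.

3.23%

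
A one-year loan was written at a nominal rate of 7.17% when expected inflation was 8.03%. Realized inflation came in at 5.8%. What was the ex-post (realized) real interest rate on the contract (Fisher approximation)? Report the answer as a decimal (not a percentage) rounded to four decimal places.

0.0137

Ex-post: 7.17% − 5.8% = 1.370%
So the realized real rate is 0.0137.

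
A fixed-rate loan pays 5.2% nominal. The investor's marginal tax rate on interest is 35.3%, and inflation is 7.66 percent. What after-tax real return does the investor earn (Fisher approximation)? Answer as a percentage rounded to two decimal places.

After-tax nominal return = 5.2% × (1 − 0.353) = 3.3644%.
r ≈ 3.3644% − 7.66% → -4.30%.

-4.30%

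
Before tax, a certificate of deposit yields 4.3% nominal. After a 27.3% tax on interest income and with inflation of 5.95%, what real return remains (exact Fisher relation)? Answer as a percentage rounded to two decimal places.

After-tax nominal return = 4.3% × (1 − 0.273) = 3.1261%.
1 + r = 1.031261 / 1.05950 = 0.973347
After-tax real rate = 0.973347 − 1 → -2.67%.

-2.67%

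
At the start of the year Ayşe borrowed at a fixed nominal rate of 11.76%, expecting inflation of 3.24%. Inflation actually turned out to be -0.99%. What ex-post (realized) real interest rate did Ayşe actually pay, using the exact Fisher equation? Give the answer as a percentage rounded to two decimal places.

Ex-post: (1 + 0.1176)/(1 − 0.0099) − 1 = 12.8775%
So the realized real rate is 12.88%.

12.88%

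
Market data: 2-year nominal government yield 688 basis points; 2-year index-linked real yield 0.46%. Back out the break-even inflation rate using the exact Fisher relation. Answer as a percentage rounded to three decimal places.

6.391%

(1 + π) = (1 + i)/(1 + r) = 1.06880 / 1.00460 = 1.063906
Break-even inflation = 1.063906 − 1 → 6.391%.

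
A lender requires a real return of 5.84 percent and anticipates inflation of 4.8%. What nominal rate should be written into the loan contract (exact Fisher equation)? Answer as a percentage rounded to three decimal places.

(1 + i) = (1 + r)(1 + π) = 1.05840 × 1.04800 = 1.1092032
i = 1.1092032 − 1, so the required nominal rate is 10.920%.

10.920%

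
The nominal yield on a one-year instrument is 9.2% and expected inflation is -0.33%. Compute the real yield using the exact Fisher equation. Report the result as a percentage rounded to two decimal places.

By the Fisher identity, 1 + r = (1 + i)/(1 + π).
1 + r = 1.09200 / 0.99670 = 1.095616
r = 1.095616 − 1 = 9.5616%, i.e. 9.56%.

9.56%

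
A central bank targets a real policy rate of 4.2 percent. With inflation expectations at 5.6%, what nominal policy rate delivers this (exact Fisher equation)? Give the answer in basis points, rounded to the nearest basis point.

(1 + i) = (1 + r)(1 + π) = 1.04200 × 1.05600 = 1.100352
i = 1.100352 − 1, so the required nominal rate is 1004 basis points.

1004 basis points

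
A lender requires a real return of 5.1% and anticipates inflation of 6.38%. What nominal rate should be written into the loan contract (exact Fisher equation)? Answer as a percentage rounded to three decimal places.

(1 + i) = (1 + r)(1 + π) = 1.05100 × 1.06380 = 1.1180538
i = 1.1180538 − 1, so the required nominal rate is 11.805%.

11.805%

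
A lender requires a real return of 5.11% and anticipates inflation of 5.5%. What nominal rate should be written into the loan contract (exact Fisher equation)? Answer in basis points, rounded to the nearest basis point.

(1 + i) = (1 + r)(1 + π) = 1.05110 × 1.05500 = 1.1089105
i = 1.1089105 − 1, so the required nominal rate is 1089 basis points.

1089 basis points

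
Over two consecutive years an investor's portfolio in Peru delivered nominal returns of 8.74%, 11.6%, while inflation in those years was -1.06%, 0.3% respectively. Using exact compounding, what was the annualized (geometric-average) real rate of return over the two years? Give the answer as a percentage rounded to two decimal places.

10.58%

Compound the nominal returns: 1.0874 × 1.1160 = 1.21353840.
Compound inflation: 0.9894 × 1.0030 = 0.99236820.
Deflate: 1.21353840 / 0.99236820 = 1.22287111.
Annualized real rate = 1.22287111^(1/2) − 1 = 10.5835% → 10.58%.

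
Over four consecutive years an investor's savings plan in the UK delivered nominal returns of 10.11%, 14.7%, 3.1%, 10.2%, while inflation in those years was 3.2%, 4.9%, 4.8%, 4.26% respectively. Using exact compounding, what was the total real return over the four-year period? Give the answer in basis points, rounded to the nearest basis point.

2131 basis points

Nominal growth factor = 1.1011 × 1.1470 × 1.0310 × 1.1020 = 1.434929
Price-level growth factor = 1.0320 × 1.0490 × 1.0480 × 1.0426 = 1.182862
Real growth factor = 1.434929 / 1.182862 = 1.213099
Total real return = 1.213099 − 1 → 2131 basis points.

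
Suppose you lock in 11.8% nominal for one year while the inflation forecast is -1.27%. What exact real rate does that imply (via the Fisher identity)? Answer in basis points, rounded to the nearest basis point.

By the Fisher identity, 1 + r = (1 + i)/(1 + π).
1 + r = 1.11800 / 0.98730 = 1.132381
r = 1.132381 − 1 = 13.2381%, i.e. 1324 basis points.

1324 basis points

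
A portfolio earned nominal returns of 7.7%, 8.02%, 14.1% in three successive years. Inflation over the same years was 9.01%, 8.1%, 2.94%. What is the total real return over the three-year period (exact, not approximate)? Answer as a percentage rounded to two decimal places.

9.43%

Nominal growth factor = 1.0770 × 1.0802 × 1.1410 = 1.327411
Price-level growth factor = 1.0901 × 1.0810 × 1.0294 = 1.213043
Real growth factor = 1.327411 / 1.213043 = 1.094282
Total real return = 1.094282 − 1 → 9.43%.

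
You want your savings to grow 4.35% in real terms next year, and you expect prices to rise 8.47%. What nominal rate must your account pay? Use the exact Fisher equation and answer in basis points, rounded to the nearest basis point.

1319 basis points

(1 + i) = (1 + r)(1 + π) = 1.04350 × 1.08470 = 1.13188445
i = 1.13188445 − 1, so the required nominal rate is 1319 basis points.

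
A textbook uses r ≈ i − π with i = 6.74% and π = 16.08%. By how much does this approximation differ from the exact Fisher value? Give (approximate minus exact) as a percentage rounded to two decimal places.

-1.29%

Approximate: r ≈ 6.740% − 16.080% = -9.3400%
Exact: (1 + 0.0674)/(1 + 0.1608) − 1 = -8.0462%
Error = -9.3400% − (-8.0462%) = -1.2938% → -1.29%.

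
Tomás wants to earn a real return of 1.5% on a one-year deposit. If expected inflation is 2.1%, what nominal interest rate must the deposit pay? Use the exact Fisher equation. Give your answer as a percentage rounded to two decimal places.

(1 + i) = (1 + r)(1 + π) = 1.01500 × 1.02100 = 1.036315
i = 1.036315 − 1, so the required nominal rate is 3.63%.

3.63%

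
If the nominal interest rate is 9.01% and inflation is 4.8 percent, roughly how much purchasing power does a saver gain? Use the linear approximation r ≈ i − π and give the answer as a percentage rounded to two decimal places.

4.21%

r ≈ i − π = 9.01% − 4.8% = 4.21%.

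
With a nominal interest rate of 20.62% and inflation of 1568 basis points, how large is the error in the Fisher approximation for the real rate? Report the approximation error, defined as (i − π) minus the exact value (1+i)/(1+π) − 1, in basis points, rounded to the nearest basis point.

Approximate: r ≈ 20.620% − 15.680% = 4.9400%
Exact: (1 + 0.2062)/(1 + 0.1568) − 1 = 4.2704%
Error = 4.9400% − 4.2704% = 0.6696% → 67 basis points.

67 basis points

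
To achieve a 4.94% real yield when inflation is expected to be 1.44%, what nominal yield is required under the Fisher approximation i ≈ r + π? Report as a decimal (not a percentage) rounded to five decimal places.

i ≈ r + π = 4.94% + 1.44% = 0.06380.

0.06380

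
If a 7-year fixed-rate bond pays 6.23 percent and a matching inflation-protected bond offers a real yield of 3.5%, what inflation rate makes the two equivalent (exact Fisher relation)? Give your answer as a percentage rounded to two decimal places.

2.64%

(1 + π) = (1 + i)/(1 + r) = 1.06230 / 1.03500 = 1.026377
Break-even inflation = 1.026377 − 1 → 2.64%.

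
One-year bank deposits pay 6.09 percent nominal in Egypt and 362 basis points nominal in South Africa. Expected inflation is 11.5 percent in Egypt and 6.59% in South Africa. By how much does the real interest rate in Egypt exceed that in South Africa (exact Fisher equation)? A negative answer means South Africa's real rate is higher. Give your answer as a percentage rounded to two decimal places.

-2.07%

Egypt: (1 + 0.0609)/(1 + 0.1150) − 1 = -4.8520%
South Africa: (1 + 0.0362)/(1 + 0.0659) − 1 = -2.7864%
Differential = -4.8520% − (-2.7864%) = -2.0656% → -2.07%.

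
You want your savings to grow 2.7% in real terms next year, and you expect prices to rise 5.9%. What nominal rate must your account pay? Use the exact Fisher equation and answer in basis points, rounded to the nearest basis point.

(1 + i) = (1 + r)(1 + π) = 1.02700 × 1.05900 = 1.087593
i = 1.087593 − 1, so the required nominal rate is 876 basis points.

876 basis points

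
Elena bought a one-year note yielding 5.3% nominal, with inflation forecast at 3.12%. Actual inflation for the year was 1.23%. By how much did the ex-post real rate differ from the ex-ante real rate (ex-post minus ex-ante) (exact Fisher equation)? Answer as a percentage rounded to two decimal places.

Ex-ante: (1 + 0.0530)/(1 + 0.0312) − 1 = 2.1140%
Ex-post: (1 + 0.0530)/(1 + 0.0123) − 1 = 4.0205%
Difference (ex-post − ex-ante) = 1.9065% → 1.91%.

1.91%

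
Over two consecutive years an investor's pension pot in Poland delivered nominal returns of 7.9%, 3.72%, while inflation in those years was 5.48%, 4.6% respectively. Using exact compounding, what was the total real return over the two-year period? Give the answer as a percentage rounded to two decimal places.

1.43%

Nominal growth factor = 1.0790 × 1.0372 = 1.119139
Price-level growth factor = 1.0548 × 1.0460 = 1.103321
Real growth factor = 1.119139 / 1.103321 = 1.014337
Total real return = 1.014337 − 1 → 1.43%.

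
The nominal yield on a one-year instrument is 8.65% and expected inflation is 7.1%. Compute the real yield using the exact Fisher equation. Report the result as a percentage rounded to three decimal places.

1.447%

By the Fisher equation, 1 + r = (1 + i)/(1 + π).
1 + r = 1.08650 / 1.07100 = 1.014472
r = 1.014472 − 1 = 1.4472%, i.e. 1.447%.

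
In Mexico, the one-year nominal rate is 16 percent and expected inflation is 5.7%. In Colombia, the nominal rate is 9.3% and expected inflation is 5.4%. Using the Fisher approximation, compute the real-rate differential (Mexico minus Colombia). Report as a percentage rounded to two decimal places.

6.40%

Mexico: 16% − 5.7% = 10.300%
Colombia: 9.3% − 5.4% = 3.900%
Differential = 6.400% → 6.40%.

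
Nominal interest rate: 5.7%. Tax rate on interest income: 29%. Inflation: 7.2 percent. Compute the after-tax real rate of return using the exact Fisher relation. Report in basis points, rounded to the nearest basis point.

After-tax nominal return = 5.7% × (1 − 0.29) = 4.0470%.
1 + r = 1.04047 / 1.07200 = 0.970588
After-tax real rate = 0.970588 − 1 → -294 basis points.

-294 basis points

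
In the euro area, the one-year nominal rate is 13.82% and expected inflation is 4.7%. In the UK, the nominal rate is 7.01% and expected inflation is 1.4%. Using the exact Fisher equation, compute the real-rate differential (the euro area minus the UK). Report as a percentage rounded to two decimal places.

3.18%

The euro area: (1 + 0.1382)/(1 + 0.0470) − 1 = 8.7106%
The UK: (1 + 0.0701)/(1 + 0.0140) − 1 = 5.5325%
Differential = 8.7106% − 5.5325% = 3.1781% → 3.18%.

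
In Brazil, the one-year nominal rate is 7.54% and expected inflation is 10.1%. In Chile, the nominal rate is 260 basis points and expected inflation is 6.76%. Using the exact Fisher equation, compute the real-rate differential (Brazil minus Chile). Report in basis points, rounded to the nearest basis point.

157 basis points

Brazil: (1 + 0.0754)/(1 + 0.1010) − 1 = -2.3252%
Chile: (1 + 0.0260)/(1 + 0.0676) − 1 = -3.8966%
Differential = -2.3252% − (-3.8966%) = 1.5714% → 157 basis points.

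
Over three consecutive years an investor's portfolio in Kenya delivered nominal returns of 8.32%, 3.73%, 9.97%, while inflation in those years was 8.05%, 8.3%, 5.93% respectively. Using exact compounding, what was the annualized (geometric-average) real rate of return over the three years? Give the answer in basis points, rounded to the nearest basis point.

-11 basis points

Nominal growth factor = 1.0832 × 1.0373 × 1.0997 = 1.23562661
Price-level growth factor = 1.0805 × 1.0830 × 1.0593 = 1.23957326
Real growth factor = 1.23562661 / 1.23957326 = 0.99681612
Annualized real rate = 0.99681612^(1/3) − 1 = -0.1062% → -11 basis points.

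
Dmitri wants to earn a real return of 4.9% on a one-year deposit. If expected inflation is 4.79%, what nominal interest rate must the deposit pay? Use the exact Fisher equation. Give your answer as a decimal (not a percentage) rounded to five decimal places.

(1 + i) = (1 + r)(1 + π) = 1.04900 × 1.04790 = 1.0992471
i = 1.0992471 − 1, so the required nominal rate is 0.09925.

0.09925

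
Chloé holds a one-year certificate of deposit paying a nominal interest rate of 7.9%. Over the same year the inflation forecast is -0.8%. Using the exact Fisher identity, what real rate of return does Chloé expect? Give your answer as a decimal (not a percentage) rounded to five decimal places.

0.08770

By the Fisher identity, 1 + r = (1 + i)/(1 + π).
1 + r = 1.07900 / 0.99200 = 1.087702
r = 1.087702 − 1 = 8.7702%, i.e. 0.08770.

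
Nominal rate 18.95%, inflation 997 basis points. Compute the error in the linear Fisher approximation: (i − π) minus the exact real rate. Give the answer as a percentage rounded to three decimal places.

Approximate: r ≈ 18.950% − 9.970% = 8.9800%
Exact: (1 + 0.1895)/(1 + 0.0997) − 1 = 8.1659%
Error = 8.9800% − 8.1659% = 0.8141% → 0.814%.

0.814%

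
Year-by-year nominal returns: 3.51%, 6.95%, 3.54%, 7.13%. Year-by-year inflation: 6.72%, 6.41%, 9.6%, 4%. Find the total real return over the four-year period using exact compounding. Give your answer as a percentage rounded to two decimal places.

-5.13%

Compound the nominal returns: 1.0351 × 1.0695 × 1.0354 × 1.0713 = 1.227955.
Compound inflation: 1.0672 × 1.0641 × 1.0960 × 1.0400 = 1.294411.
Deflate: 1.227955 / 1.294411 = 0.948659.
Total real return = 0.948659 − 1 → -5.13%.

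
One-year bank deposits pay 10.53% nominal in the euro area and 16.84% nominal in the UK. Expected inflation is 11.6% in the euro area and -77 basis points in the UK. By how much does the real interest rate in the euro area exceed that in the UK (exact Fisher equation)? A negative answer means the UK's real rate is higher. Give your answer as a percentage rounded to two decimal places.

The euro area: (1 + 0.1053)/(1 + 0.1160) − 1 = -0.9588%
The UK: (1 + 0.1684)/(1 − 0.0077) − 1 = 17.7466%
Differential = -0.9588% − 17.7466% = -18.7054% → -18.71%.

-18.71%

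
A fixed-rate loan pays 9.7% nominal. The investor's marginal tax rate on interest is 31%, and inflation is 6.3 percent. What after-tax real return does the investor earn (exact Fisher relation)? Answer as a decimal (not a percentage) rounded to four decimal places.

After-tax nominal return = 9.7% × (1 − 0.31) = 6.6930%.
1 + r = 1.06693 / 1.06300 = 1.003697
After-tax real rate = 1.003697 − 1 → 0.0037.

0.0037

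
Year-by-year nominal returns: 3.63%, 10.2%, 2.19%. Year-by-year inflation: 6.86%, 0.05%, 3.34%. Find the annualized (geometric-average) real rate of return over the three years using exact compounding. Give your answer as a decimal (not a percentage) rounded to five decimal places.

0.01842

Nominal growth factor = 1.0363 × 1.1020 × 1.0219 = 1.167012457
Price-level growth factor = 1.0686 × 1.0005 × 1.0334 = 1.104843386
Real growth factor = 1.167012457 / 1.104843386 = 1.056269578
Annualized real rate = 1.056269578^(1/3) − 1 = 1.84153% → 0.01842.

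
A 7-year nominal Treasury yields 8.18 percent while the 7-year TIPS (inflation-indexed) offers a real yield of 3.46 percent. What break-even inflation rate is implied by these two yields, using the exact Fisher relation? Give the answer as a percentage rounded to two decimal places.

(1 + π) = (1 + i)/(1 + r) = 1.08180 / 1.03460 = 1.045621
Break-even inflation = 1.045621 − 1 → 4.56%.

4.56%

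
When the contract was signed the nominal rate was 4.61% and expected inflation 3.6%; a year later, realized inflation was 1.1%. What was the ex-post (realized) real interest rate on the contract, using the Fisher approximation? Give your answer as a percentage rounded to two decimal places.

3.51%

Ex-post: 4.61% − 1.1% = 3.510%
So the realized real rate is 3.51%.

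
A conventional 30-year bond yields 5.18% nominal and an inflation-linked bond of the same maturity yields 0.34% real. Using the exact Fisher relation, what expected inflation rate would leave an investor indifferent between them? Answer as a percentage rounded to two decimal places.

4.82%

(1 + π) = (1 + i)/(1 + r) = 1.05180 / 1.00340 = 1.048236
Break-even inflation = 1.048236 − 1 → 4.82%.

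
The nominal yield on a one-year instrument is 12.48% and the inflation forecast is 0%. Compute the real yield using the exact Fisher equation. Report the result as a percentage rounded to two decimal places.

By the Fisher identity, 1 + r = (1 + i)/(1 + π).
1 + r = 1.12480 / 1.00000 = 1.124800
r = 1.124800 − 1 = 12.4800%, i.e. 12.48%.

12.48%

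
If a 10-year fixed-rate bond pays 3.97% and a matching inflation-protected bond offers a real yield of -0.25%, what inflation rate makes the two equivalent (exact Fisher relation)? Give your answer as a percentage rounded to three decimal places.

(1 + π) = (1 + i)/(1 + r) = 1.03970 / 0.99750 = 1.042306
Break-even inflation = 1.042306 − 1 → 4.231%.

4.231%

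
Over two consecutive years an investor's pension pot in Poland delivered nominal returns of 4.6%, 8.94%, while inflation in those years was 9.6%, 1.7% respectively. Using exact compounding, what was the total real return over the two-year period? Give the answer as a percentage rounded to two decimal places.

2.23%

Compound the nominal returns: 1.0460 × 1.0894 = 1.139512.
Compound inflation: 1.0960 × 1.0170 = 1.114632.
Deflate: 1.139512 / 1.114632 = 1.022322.
Total real return = 1.022322 − 1 → 2.23%.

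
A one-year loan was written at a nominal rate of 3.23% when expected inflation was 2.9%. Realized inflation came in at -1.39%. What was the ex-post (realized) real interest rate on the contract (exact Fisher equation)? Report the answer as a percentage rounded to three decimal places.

Ex-post: (1 + 0.0323)/(1 − 0.0139) − 1 = 4.6851%
So the realized real rate is 4.685%.

4.685%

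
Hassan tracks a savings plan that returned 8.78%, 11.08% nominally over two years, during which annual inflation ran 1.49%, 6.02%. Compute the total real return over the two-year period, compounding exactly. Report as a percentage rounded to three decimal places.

12.298%

Nominal growth factor = 1.0878 × 1.1108 = 1.2083282
Price-level growth factor = 1.0149 × 1.0602 = 1.0759970
Real growth factor = 1.2083282 / 1.0759970 = 1.1229848
Total real return = 1.1229848 − 1 → 12.298%.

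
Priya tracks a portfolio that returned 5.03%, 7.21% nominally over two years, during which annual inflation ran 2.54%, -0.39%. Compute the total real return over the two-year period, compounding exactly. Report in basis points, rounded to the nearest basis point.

Compound the nominal returns: 1.0503 × 1.0721 = 1.126027.
Compound inflation: 1.0254 × 0.9961 = 1.021401.
Deflate: 1.126027 / 1.021401 = 1.102434.
Total real return = 1.102434 − 1 → 1024 basis points.

1024 basis points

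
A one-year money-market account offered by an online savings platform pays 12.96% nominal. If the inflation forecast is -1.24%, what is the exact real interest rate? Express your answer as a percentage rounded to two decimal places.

By the Fisher relation, 1 + r = (1 + i)/(1 + π).
1 + r = 1.12960 / 0.98760 = 1.143783
r = 1.143783 − 1 = 14.3783%, i.e. 14.38%.

14.38%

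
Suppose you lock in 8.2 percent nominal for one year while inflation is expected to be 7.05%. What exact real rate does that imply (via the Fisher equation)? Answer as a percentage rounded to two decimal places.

By the Fisher equation, 1 + r = (1 + i)/(1 + π).
1 + r = 1.08200 / 1.07050 = 1.010743
r = 1.010743 − 1 = 1.0743%, i.e. 1.07%.

1.07%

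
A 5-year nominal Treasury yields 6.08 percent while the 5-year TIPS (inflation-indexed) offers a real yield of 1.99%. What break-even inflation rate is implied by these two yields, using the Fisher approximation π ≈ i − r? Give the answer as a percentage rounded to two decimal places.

4.09%

π ≈ i − r = 6.08% − 1.99% → 4.09%.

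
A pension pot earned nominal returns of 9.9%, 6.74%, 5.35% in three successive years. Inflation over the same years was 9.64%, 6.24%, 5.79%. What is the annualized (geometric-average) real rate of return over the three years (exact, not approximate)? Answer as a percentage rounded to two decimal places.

0.10%

Nominal growth factor = 1.0990 × 1.0674 × 1.0535 = 1.23583198
Price-level growth factor = 1.0964 × 1.0624 × 1.0579 = 1.23225817
Real growth factor = 1.23583198 / 1.23225817 = 1.00290022
Annualized real rate = 1.00290022^(1/3) − 1 = 0.0966% → 0.10%.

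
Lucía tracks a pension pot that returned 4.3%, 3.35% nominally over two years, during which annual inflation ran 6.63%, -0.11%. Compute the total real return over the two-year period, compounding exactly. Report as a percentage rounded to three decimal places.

1.203%

Compound the nominal returns: 1.0430 × 1.0335 = 1.077941.
Compound inflation: 1.0663 × 0.9989 = 1.065127.
Deflate: 1.077941 / 1.065127 = 1.012030.
Total real return = 1.012030 − 1 → 1.203%.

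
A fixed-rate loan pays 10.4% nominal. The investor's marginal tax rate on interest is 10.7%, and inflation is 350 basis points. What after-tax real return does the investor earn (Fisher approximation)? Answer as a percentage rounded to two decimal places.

After-tax nominal return = 10.4% × (1 − 0.107) = 9.2872%.
r ≈ 9.2872% − 3.5% → 5.79%.

5.79%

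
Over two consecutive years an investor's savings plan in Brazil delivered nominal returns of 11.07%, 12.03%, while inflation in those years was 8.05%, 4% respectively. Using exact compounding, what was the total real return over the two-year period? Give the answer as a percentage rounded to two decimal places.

Nominal growth factor = 1.1107 × 1.1203 = 1.244317
Price-level growth factor = 1.0805 × 1.0400 = 1.123720
Real growth factor = 1.244317 / 1.123720 = 1.107320
Total real return = 1.107320 − 1 → 10.73%.

10.73%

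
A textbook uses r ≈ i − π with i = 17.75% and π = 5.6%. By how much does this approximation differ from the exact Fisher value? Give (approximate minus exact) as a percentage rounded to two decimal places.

0.64%

Approximate: r ≈ 17.750% − 5.600% = 12.1500%
Exact: (1 + 0.1775)/(1 + 0.0560) − 1 = 11.5057%
Error = 12.1500% − 11.5057% = 0.6443% → 0.64%.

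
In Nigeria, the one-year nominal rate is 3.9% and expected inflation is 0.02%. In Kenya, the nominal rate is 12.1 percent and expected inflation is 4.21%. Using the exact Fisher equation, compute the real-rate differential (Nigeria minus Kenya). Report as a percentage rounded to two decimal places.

-3.69%

Nigeria: (1 + 0.0390)/(1 + 0.0002) − 1 = 3.8792%
Kenya: (1 + 0.1210)/(1 + 0.0421) − 1 = 7.5713%
Differential = 3.8792% − 7.5713% = -3.6920% → -3.69%.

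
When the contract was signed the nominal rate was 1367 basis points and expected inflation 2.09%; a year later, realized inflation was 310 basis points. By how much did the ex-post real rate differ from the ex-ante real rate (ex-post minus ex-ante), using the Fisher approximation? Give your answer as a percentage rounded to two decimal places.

-1.01%

Ex-ante: 13.67% − 2.09% = 11.580%
Ex-post: 13.67% − 3.1% = 10.570%
Difference (ex-post − ex-ante) = -1.0100% → -1.01%.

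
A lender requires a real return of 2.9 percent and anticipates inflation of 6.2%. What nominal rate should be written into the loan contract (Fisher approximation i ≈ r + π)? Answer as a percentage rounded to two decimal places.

i ≈ r + π = 2.9% + 6.2% = 9.10%.

9.10%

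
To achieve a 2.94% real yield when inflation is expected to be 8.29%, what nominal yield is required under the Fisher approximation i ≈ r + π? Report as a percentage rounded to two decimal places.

11.23%

i ≈ r + π = 2.94% + 8.29% = 11.23%.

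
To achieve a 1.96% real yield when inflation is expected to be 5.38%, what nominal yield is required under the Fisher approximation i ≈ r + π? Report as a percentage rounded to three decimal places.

i ≈ r + π = 1.96% + 5.38% = 7.340%.

7.340%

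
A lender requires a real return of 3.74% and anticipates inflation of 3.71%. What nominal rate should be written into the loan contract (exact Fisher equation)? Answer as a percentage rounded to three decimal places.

(1 + i) = (1 + r)(1 + π) = 1.03740 × 1.03710 = 1.07588754
i = 1.07588754 − 1, so the required nominal rate is 7.589%.

7.589%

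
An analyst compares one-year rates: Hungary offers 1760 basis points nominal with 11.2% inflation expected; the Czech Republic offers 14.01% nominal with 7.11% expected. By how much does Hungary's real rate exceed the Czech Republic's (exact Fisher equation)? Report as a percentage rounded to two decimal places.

Hungary: (1 + 0.1760)/(1 + 0.1120) − 1 = 5.7554%
The Czech Republic: (1 + 0.1401)/(1 + 0.0711) − 1 = 6.4420%
Differential = 5.7554% − 6.4420% = -0.6866% → -0.69%.

-0.69%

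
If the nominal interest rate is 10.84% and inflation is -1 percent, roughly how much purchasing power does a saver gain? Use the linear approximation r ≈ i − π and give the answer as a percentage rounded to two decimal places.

r ≈ i − π = 10.84% − (-1%) = 11.84%.

11.84%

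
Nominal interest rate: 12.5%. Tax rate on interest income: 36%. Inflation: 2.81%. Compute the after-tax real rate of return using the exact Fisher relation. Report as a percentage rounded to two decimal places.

5.05%

After-tax nominal return = 12.5% × (1 − 0.36) = 8.0000%.
1 + r = 1.08000 / 1.02810 = 1.050481
After-tax real rate = 1.050481 − 1 → 5.05%.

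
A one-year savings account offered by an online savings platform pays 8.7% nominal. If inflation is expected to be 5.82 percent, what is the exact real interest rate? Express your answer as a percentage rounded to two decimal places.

By the Fisher equation, 1 + r = (1 + i)/(1 + π).
1 + r = 1.08700 / 1.05820 = 1.027216
r = 1.027216 − 1 = 2.7216%, i.e. 2.72%.

2.72%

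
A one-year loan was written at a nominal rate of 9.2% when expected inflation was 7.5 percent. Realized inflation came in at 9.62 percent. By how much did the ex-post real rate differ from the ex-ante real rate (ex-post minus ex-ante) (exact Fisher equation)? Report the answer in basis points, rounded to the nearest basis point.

Ex-ante: (1 + 0.0920)/(1 + 0.0750) − 1 = 1.5814%
Ex-post: (1 + 0.0920)/(1 + 0.0962) − 1 = -0.3831%
Difference (ex-post − ex-ante) = -1.9645% → -196 basis points.

-196 basis points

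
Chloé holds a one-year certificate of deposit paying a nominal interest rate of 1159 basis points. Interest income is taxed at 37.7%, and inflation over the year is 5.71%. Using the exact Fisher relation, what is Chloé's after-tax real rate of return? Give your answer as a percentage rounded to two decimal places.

After-tax nominal return = 11.59% × (1 − 0.377) = 7.22057%.
1 + r = 1.0722057 / 1.05710 = 1.014290
After-tax real rate = 1.014290 − 1 → 1.43%.

1.43%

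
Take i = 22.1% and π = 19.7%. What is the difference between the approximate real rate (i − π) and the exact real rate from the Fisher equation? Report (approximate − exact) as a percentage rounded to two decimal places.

Approximate: r ≈ 22.100% − 19.700% = 2.4000%
Exact: (1 + 0.2210)/(1 + 0.1970) − 1 = 2.00501%
Error = 2.4000% − 2.00501% = 0.39499% → 0.39%.

0.39%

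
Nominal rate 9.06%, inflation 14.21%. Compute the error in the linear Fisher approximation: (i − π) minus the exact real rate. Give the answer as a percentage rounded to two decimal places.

Approximate: r ≈ 9.060% − 14.210% = -5.1500%
Exact: (1 + 0.0906)/(1 + 0.1421) − 1 = -4.5092%
Error = -5.1500% − (-4.5092%) = -0.6408% → -0.64%.

-0.64%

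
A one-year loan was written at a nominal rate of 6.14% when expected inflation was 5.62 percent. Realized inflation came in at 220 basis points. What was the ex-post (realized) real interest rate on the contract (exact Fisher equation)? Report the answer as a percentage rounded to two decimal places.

Ex-post: (1 + 0.0614)/(1 + 0.0220) − 1 = 3.8552%
So the realized real rate is 3.86%.

3.86%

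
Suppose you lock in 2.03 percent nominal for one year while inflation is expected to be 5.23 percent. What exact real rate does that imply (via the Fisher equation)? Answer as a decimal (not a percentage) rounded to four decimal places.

-0.0304

By the Fisher equation, 1 + r = (1 + i)/(1 + π).
1 + r = 1.02030 / 1.05230 = 0.969590
r = 0.969590 − 1 = -3.0410%, i.e. -0.0304.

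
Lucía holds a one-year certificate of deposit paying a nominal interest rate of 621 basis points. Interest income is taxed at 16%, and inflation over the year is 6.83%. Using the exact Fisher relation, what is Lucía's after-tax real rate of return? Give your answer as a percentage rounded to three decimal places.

-1.510%

After-tax nominal return = 6.21% × (1 − 0.16) = 5.2164%.
1 + r = 1.052164 / 1.06830 = 0.984896
After-tax real rate = 0.984896 − 1 → -1.510%.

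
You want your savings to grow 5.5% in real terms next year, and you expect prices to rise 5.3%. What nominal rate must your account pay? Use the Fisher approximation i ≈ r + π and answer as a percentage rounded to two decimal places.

10.80%

i ≈ r + π = 5.5% + 5.3% = 10.80%.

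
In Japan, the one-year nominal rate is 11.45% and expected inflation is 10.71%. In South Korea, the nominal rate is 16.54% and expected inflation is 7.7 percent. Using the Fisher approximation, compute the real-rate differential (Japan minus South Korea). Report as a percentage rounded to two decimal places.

-8.10%

Japan: 11.45% − 10.71% = 0.740%
South Korea: 16.54% − 7.7% = 8.840%
Differential = -8.100% → -8.10%.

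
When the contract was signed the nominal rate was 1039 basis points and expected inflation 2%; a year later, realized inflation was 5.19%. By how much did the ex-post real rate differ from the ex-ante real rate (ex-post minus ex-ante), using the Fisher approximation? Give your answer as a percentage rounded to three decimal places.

-3.190%

Ex-ante: 10.39% − 2% = 8.390%
Ex-post: 10.39% − 5.19% = 5.200%
Difference (ex-post − ex-ante) = -3.1900% → -3.190%.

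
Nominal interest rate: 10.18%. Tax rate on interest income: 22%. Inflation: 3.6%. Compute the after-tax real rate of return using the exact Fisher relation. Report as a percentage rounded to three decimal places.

4.190%

After-tax nominal return = 10.18% × (1 − 0.22) = 7.9404%.
1 + r = 1.079404 / 1.03600 = 1.041896
After-tax real rate = 1.041896 − 1 → 4.190%.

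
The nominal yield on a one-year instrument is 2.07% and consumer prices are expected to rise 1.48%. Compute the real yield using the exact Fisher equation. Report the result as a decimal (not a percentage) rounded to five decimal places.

0.00581

By the Fisher equation, 1 + r = (1 + i)/(1 + π).
1 + r = 1.02070 / 1.01480 = 1.005814
r = 1.005814 − 1 = 0.5814%, i.e. 0.00581.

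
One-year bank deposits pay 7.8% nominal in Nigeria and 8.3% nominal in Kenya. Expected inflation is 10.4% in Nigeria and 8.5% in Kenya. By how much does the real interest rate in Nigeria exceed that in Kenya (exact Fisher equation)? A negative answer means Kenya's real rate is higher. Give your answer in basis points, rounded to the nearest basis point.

-217 basis points

Nigeria: (1 + 0.0780)/(1 + 0.1040) − 1 = -2.3551%
Kenya: (1 + 0.0830)/(1 + 0.0850) − 1 = -0.1843%
Differential = -2.3551% − (-0.1843%) = -2.1707% → -217 basis points.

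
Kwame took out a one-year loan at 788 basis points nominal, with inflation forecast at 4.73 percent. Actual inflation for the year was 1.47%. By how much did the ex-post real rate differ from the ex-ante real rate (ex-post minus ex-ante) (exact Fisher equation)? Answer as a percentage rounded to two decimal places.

3.31%

Ex-ante: (1 + 0.0788)/(1 + 0.0473) − 1 = 3.0077%
Ex-post: (1 + 0.0788)/(1 + 0.0147) − 1 = 6.3171%
Difference (ex-post − ex-ante) = 3.3094% → 3.31%.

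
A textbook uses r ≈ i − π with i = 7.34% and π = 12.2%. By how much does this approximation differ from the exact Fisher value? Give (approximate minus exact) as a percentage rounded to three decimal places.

-0.528%

Approximate: r ≈ 7.340% − 12.200% = -4.8600%
Exact: (1 + 0.0734)/(1 + 0.1220) − 1 = -4.3316%
Error = -4.8600% − (-4.3316%) = -0.5284% → -0.528%.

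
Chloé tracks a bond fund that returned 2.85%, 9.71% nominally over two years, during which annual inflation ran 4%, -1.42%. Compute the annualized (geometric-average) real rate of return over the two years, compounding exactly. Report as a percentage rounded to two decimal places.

4.91%

Nominal growth factor = 1.0285 × 1.0971 = 1.12836735
Price-level growth factor = 1.0400 × 0.9858 = 1.02523200
Real growth factor = 1.12836735 / 1.02523200 = 1.10059708
Annualized real rate = 1.10059708^(1/2) − 1 = 4.9093% → 4.91%.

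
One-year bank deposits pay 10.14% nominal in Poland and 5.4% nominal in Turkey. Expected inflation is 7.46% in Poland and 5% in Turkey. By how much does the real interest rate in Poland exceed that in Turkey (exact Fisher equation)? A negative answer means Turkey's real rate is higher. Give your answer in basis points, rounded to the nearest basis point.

Poland: (1 + 0.1014)/(1 + 0.0746) − 1 = 2.4940%
Turkey: (1 + 0.0540)/(1 + 0.0500) − 1 = 0.3810%
Differential = 2.4940% − 0.3810% = 2.1130% → 211 basis points.

211 basis points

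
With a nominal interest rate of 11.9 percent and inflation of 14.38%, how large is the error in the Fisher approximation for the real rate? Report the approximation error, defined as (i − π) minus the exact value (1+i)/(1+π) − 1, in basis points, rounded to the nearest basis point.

-31 basis points

Approximate: r ≈ 11.900% − 14.380% = -2.4800%
Exact: (1 + 0.1190)/(1 + 0.1438) − 1 = -2.1682%
Error = -2.4800% − (-2.1682%) = -0.3118% → -31 basis points.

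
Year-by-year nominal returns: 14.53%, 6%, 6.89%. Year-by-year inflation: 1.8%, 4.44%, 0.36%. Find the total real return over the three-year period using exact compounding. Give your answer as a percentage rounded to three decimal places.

Compound the nominal returns: 1.1453 × 1.0600 × 1.0689 = 1.297664.
Compound inflation: 1.0180 × 1.0444 × 1.0036 = 1.067027.
Deflate: 1.297664 / 1.067027 = 1.216149.
Total real return = 1.216149 − 1 → 21.615%.

21.615%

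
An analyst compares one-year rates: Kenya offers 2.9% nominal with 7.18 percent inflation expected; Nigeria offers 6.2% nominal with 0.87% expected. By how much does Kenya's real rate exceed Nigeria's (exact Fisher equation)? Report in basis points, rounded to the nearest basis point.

Kenya: (1 + 0.0290)/(1 + 0.0718) − 1 = -3.9933%
Nigeria: (1 + 0.0620)/(1 + 0.0087) − 1 = 5.2840%
Differential = -3.9933% − 5.2840% = -9.2773% → -928 basis points.

-928 basis points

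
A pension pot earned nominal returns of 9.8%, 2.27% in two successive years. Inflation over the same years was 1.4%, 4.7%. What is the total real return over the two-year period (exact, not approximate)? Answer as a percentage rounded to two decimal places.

5.77%

Compound the nominal returns: 1.0980 × 1.0227 = 1.122925.
Compound inflation: 1.0140 × 1.0470 = 1.061658.
Deflate: 1.122925 / 1.061658 = 1.057708.
Total real return = 1.057708 − 1 → 5.77%.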